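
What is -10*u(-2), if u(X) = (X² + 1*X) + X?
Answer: 0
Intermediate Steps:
u(X) = X² + 2*X (u(X) = (X² + X) + X = (X + X²) + X = X² + 2*X)
-10*u(-2) = -(-20)*(2 - 2) = -(-20)*0 = -10*0 = 0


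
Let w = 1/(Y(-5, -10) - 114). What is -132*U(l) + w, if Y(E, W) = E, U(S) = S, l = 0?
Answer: -1/119 ≈ -0.0084034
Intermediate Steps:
w = -1/119 (w = 1/(-5 - 114) = 1/(-119) = -1/119 ≈ -0.0084034)
-132*U(l) + w = -132*0 - 1/119 = 0 - 1/119 = -1/119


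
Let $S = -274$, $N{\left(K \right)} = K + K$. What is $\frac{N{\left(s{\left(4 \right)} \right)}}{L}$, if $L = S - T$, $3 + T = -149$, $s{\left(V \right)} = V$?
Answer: $- \frac{4}{61} \approx -0.065574$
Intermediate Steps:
$T = -152$ ($T = -3 - 149 = -152$)
$N{\left(K \right)} = 2 K$
$L = -122$ ($L = -274 - -152 = -274 + 152 = -122$)
$\frac{N{\left(s{\left(4 \right)} \right)}}{L} = \frac{2 \cdot 4}{-122} = 8 \left(- \frac{1}{122}\right) = - \frac{4}{61}$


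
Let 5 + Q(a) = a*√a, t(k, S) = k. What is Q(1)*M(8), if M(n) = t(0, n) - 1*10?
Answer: 40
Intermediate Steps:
Q(a) = -5 + a^(3/2) (Q(a) = -5 + a*√a = -5 + a^(3/2))
M(n) = -10 (M(n) = 0 - 1*10 = 0 - 10 = -10)
Q(1)*M(8) = (-5 + 1^(3/2))*(-10) = (-5 + 1)*(-10) = -4*(-10) = 40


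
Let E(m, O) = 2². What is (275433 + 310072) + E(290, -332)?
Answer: 585509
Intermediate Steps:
E(m, O) = 4
(275433 + 310072) + E(290, -332) = (275433 + 310072) + 4 = 585505 + 4 = 585509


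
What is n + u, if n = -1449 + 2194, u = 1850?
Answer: 2595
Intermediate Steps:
n = 745
n + u = 745 + 1850 = 2595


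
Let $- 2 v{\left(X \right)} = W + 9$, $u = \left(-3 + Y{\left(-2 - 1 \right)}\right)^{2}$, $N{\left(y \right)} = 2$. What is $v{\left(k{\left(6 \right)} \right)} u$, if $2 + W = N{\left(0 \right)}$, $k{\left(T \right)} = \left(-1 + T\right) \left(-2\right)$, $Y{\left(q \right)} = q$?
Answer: $-162$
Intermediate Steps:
$k{\left(T \right)} = 2 - 2 T$
$u = 36$ ($u = \left(-3 - 3\right)^{2} = \left(-6\right)^{2} = 36$)
$W = 0$ ($W = -2 + 2 = 0$)
$v{\left(X \right)} = - \frac{9}{2}$ ($v{\left(X \right)} = - \frac{0 + 9}{2} = \left(- \frac{1}{2}\right) 9 = - \frac{9}{2}$)
$v{\left(k{\left(6 \right)} \right)} u = \left(- \frac{9}{2}\right) 36 = -162$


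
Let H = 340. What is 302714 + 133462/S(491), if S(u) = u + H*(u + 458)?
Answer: 97822465276/323151 ≈ 3.0271e+5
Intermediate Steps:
S(u) = 155720 + 341*u (S(u) = u + 340*(u + 458) = u + 340*(458 + u) = u + (155720 + 340*u) = 155720 + 341*u)
302714 + 133462/S(491) = 302714 + 133462/(155720 + 341*491) = 302714 + 133462/(155720 + 167431) = 302714 + 133462/323151 = 97822465276/323151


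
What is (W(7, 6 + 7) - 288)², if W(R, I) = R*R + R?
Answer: 53824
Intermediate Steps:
W(R, I) = R + R² (W(R, I) = R² + R = R + R²)
(W(7, 6 + 7) - 288)² = (7*(1 + 7) - 288)² = (7*8 - 288)² = (56 - 288)² = (-232)² = 53824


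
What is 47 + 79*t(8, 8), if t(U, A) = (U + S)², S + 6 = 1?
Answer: 758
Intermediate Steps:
S = -5 (S = -6 + 1 = -5)
t(U, A) = (-5 + U)² (t(U, A) = (U - 5)² = (-5 + U)²)
47 + 79*t(8, 8) = 47 + 79*(-5 + 8)² = 47 + 79*3² = 47 + 79*9 = 47 + 711 = 758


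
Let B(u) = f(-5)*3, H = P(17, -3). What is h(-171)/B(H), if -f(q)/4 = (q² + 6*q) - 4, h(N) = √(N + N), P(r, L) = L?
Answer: I*√38/36 ≈ 0.17123*I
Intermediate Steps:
H = -3
h(N) = √2*√N (h(N) = √(2*N) = √2*√N)
f(q) = 16 - 24*q - 4*q² (f(q) = -4*((q² + 6*q) - 4) = -4*(-4 + q² + 6*q) = 16 - 24*q - 4*q²)
B(u) = 108 (B(u) = (16 - 24*(-5) - 4*(-5)²)*3 = (16 + 120 - 4*25)*3 = (16 + 120 - 100)*3 = 36*3 = 108)
h(-171)/B(H) = (√2*√(-171))/108 = (√2*(3*I*√19))*(1/108) = (3*I*√38)*(1/108) = I*√38/36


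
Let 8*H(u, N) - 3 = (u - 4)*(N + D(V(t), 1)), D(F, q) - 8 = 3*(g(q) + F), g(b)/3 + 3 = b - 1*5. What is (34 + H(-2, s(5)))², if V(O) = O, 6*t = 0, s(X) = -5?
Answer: 403225/64 ≈ 6300.4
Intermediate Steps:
t = 0 (t = (⅙)*0 = 0)
g(b) = -24 + 3*b (g(b) = -9 + 3*(b - 1*5) = -9 + 3*(b - 5) = -9 + 3*(-5 + b) = -9 + (-15 + 3*b) = -24 + 3*b)
D(F, q) = -64 + 3*F + 9*q (D(F, q) = 8 + 3*((-24 + 3*q) + F) = 8 + 3*(-24 + F + 3*q) = 8 + (-72 + 3*F + 9*q) = -64 + 3*F + 9*q)
H(u, N) = 3/8 + (-55 + N)*(-4 + u)/8 (H(u, N) = 3/8 + ((u - 4)*(N + (-64 + 3*0 + 9*1)))/8 = 3/8 + ((-4 + u)*(N + (-64 + 0 + 9)))/8 = 3/8 + ((-4 + u)*(N - 55))/8 = 3/8 + ((-4 + u)*(-55 + N))/8 = 3/8 + ((-55 + N)*(-4 + u))/8 = 3/8 + (-55 + N)*(-4 + u)/8)
(34 + H(-2, s(5)))² = (34 + (223/8 - 55/8*(-2) - ½*(-5) + (⅛)*(-5)*(-2)))² = (34 + (223/8 + 55/4 + 5/2 + 5/4))² = (34 + 363/8)² = (635/8)² = 403225/64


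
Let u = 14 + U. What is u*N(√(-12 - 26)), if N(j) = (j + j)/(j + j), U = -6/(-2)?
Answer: 17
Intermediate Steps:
U = 3 (U = -6*(-½) = 3)
N(j) = 1 (N(j) = (2*j)/((2*j)) = (2*j)*(1/(2*j)) = 1)
u = 17 (u = 14 + 3 = 17)
u*N(√(-12 - 26)) = 17*1 = 17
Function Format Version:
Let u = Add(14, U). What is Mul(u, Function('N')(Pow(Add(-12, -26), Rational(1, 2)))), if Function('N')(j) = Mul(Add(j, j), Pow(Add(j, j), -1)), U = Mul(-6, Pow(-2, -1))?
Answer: 17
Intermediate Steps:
U = 3 (U = Mul(-6, Rational(-1, 2)) = 3)
Function('N')(j) = 1 (Function('N')(j) = Mul(Mul(2, j), Pow(Mul(2, j), -1)) = Mul(Mul(2, j), Mul(Rational(1, 2), Pow(j, -1))) = 1)
u = 17 (u = Add(14, 3) = 17)
Mul(u, Function('N')(Pow(Add(-12, -26), Rational(1, 2)))) = Mul(17, 1) = 17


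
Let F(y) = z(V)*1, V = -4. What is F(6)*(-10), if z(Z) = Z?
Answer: 40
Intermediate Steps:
F(y) = -4 (F(y) = -4*1 = -4)
F(6)*(-10) = -4*(-10) = 40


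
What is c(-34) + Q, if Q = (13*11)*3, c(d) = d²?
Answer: 1585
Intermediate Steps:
Q = 429 (Q = 143*3 = 429)
c(-34) + Q = (-34)² + 429 = 1156 + 429 = 1585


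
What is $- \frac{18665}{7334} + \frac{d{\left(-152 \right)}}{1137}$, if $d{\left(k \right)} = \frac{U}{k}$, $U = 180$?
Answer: $- \frac{186235}{73147} \approx -2.546$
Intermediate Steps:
$d{\left(k \right)} = \frac{180}{k}$
$- \frac{18665}{7334} + \frac{d{\left(-152 \right)}}{1137} = - \frac{18665}{7334} + \frac{180 \frac{1}{-152}}{1137} = \left(-18665\right) \frac{1}{7334} + 180 \left(- \frac{1}{152}\right) \frac{1}{1137} = - \frac{18665}{7334} - \frac{15}{14402} = - \frac{186235}{73147}$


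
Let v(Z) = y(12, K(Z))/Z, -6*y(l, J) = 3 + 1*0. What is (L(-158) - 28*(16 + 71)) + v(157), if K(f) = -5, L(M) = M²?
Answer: 7073791/314 ≈ 22528.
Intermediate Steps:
y(l, J) = -½ (y(l, J) = -(3 + 1*0)/6 = -(3 + 0)/6 = -⅙*3 = -½)
v(Z) = -1/(2*Z)
(L(-158) - 28*(16 + 71)) + v(157) = ((-158)² - 28*(16 + 71)) - ½/157 = (24964 - 28*87) - ½*1/157 = (24964 - 2436) - 1/314 = 22528 - 1/314 = 7073791/314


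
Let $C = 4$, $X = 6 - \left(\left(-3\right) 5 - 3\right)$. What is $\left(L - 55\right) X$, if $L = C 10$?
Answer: $-360$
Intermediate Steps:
$X = 24$ ($X = 6 - \left(-15 - 3\right) = 6 - -18 = 6 + 18 = 24$)
$L = 40$ ($L = 4 \cdot 10 = 40$)
$\left(L - 55\right) X = \left(40 - 55\right) 24 = \left(-15\right) 24 = -360$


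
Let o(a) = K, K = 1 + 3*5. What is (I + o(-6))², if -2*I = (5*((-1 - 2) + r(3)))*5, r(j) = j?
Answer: 256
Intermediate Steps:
K = 16 (K = 1 + 15 = 16)
o(a) = 16
I = 0 (I = -5*((-1 - 2) + 3)*5/2 = -5*(-3 + 3)*5/2 = -5*0*5/2 = -0*5 = -½*0 = 0)
(I + o(-6))² = (0 + 16)² = 16² = 256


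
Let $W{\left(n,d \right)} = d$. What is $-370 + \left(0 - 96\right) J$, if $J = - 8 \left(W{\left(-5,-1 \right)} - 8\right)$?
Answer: $-7282$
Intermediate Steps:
$J = 72$ ($J = - 8 \left(-1 - 8\right) = \left(-8\right) \left(-9\right) = 72$)
$-370 + \left(0 - 96\right) J = -370 + \left(0 - 96\right) 72 = -370 - 6912 = -7282$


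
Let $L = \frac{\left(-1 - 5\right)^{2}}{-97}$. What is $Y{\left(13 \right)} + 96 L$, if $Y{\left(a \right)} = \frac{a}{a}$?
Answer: $- \frac{3359}{97} \approx -34.629$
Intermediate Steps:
$Y{\left(a \right)} = 1$
$L = - \frac{36}{97}$ ($L = \left(-6\right)^{2} \left(- \frac{1}{97}\right) = 36 \left(- \frac{1}{97}\right) = - \frac{36}{97} \approx -0.37113$)
$Y{\left(13 \right)} + 96 L = 1 + 96 \left(- \frac{36}{97}\right) = 1 - \frac{3456}{97} = - \frac{3359}{97}$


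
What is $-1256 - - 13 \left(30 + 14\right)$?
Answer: $-684$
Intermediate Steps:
$-1256 - - 13 \left(30 + 14\right) = -1256 - \left(-13\right) 44 = -1256 - -572 = -1256 + 572 = -684$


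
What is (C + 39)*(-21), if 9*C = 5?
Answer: -2492/3 ≈ -830.67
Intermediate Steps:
C = 5/9 (C = (1/9)*5 = 5/9 ≈ 0.55556)
(C + 39)*(-21) = (5/9 + 39)*(-21) = (356/9)*(-21) = -2492/3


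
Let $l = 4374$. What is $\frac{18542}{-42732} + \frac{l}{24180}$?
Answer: $- \frac{5446579}{21526245} \approx -0.25302$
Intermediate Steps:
$\frac{18542}{-42732} + \frac{l}{24180} = \frac{18542}{-42732} + \frac{4374}{24180} = 18542 \left(- \frac{1}{42732}\right) + 4374 \cdot \frac{1}{24180} = - \frac{9271}{21366} + \frac{729}{4030} = - \frac{5446579}{21526245}$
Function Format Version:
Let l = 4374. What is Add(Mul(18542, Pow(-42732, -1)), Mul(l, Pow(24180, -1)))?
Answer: Rational(-5446579, 21526245) ≈ -0.25302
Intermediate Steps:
Add(Mul(18542, Pow(-42732, -1)), Mul(l, Pow(24180, -1))) = Add(Mul(18542, Pow(-42732, -1)), Mul(4374, Pow(24180, -1))) = Add(Mul(18542, Rational(-1, 42732)), Mul(4374, Rational(1, 24180))) = Add(Rational(-9271, 21366), Rational(729, 4030)) = Rational(-5446579, 21526245)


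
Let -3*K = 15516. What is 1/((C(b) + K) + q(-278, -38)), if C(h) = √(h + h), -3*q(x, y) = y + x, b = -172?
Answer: -5700/28880387 - 9*I*√86/115521548 ≈ -0.00019737 - 7.2248e-7*I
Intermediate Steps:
K = -5172 (K = -⅓*15516 = -5172)
q(x, y) = -x/3 - y/3 (q(x, y) = -(y + x)/3 = -(x + y)/3 = -x/3 - y/3)
C(h) = √2*√h (C(h) = √(2*h) = √2*√h)
1/((C(b) + K) + q(-278, -38)) = 1/((√2*√(-172) - 5172) + (-⅓*(-278) - ⅓*(-38))) = 1/((√2*(2*I*√43) - 5172) + (278/3 + 38/3)) = 1/((2*I*√86 - 5172) + 316/3) = 1/((-5172 + 2*I*√86) + 316/3) = 1/(-15200/3 + 2*I*√86)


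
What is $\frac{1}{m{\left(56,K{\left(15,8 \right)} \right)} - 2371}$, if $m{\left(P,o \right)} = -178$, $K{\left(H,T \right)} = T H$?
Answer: $- \frac{1}{2549} \approx -0.00039231$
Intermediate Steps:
$K{\left(H,T \right)} = H T$
$\frac{1}{m{\left(56,K{\left(15,8 \right)} \right)} - 2371} = \frac{1}{-178 - 2371} = \frac{1}{-2549} = - \frac{1}{2549}$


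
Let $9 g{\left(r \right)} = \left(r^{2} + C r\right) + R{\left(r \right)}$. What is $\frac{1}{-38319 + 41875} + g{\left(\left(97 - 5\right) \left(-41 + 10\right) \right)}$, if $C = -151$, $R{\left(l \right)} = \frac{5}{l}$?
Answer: $\frac{5428703772985}{5704713} \approx 9.5162 \cdot 10^{5}$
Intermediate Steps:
$g{\left(r \right)} = - \frac{151 r}{9} + \frac{r^{2}}{9} + \frac{5}{9 r}$ ($g{\left(r \right)} = \frac{\left(r^{2} - 151 r\right) + \frac{5}{r}}{9} = \frac{r^{2} - 151 r + \frac{5}{r}}{9} = - \frac{151 r}{9} + \frac{r^{2}}{9} + \frac{5}{9 r}$)
$\frac{1}{-38319 + 41875} + g{\left(\left(97 - 5\right) \left(-41 + 10\right) \right)} = \frac{1}{-38319 + 41875} + \frac{5 + \left(\left(97 - 5\right) \left(-41 + 10\right)\right)^{2} \left(-151 + \left(97 - 5\right) \left(-41 + 10\right)\right)}{9 \left(97 - 5\right) \left(-41 + 10\right)} = \frac{1}{3556} + \frac{5 + \left(92 \left(-31\right)\right)^{2} \left(-151 + 92 \left(-31\right)\right)}{9 \cdot 92 \left(-31\right)} = \frac{1}{3556} + \frac{5 + \left(-2852\right)^{2} \left(-151 - 2852\right)}{9 \left(-2852\right)} = \frac{1}{3556} + \frac{1}{9} \left(- \frac{1}{2852}\right) \left(5 + 8133904 \left(-3003\right)\right) = \frac{1}{3556} + \frac{1}{9} \left(- \frac{1}{2852}\right) \left(5 - 24426113712\right) = \frac{1}{3556} + \frac{1}{9} \left(- \frac{1}{2852}\right) \left(-24426113707\right) = \frac{1}{3556} + \frac{24426113707}{25668} = \frac{5428703772985}{5704713}$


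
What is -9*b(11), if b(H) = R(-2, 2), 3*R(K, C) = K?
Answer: 6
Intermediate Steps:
R(K, C) = K/3
b(H) = -⅔ (b(H) = (⅓)*(-2) = -⅔)
-9*b(11) = -9*(-⅔) = 6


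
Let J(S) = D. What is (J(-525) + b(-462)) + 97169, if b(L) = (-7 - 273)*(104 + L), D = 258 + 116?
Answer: 197783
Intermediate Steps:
D = 374
J(S) = 374
b(L) = -29120 - 280*L (b(L) = -280*(104 + L) = -29120 - 280*L)
(J(-525) + b(-462)) + 97169 = (374 + (-29120 - 280*(-462))) + 97169 = (374 + (-29120 + 129360)) + 97169 = (374 + 100240) + 97169 = 100614 + 97169 = 197783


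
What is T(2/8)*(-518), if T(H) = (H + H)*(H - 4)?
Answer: 3885/4 ≈ 971.25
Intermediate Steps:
T(H) = 2*H*(-4 + H) (T(H) = (2*H)*(-4 + H) = 2*H*(-4 + H))
T(2/8)*(-518) = (2*(2/8)*(-4 + 2/8))*(-518) = (2*(2*(⅛))*(-4 + 2*(⅛)))*(-518) = (2*(¼)*(-4 + ¼))*(-518) = (2*(¼)*(-15/4))*(-518) = -15/8*(-518) = 3885/4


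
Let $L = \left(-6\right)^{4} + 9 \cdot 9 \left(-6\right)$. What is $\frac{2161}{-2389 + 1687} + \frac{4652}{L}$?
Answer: $\frac{28061}{10530} \approx 2.6649$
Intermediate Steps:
$L = 810$ ($L = 1296 + 81 \left(-6\right) = 1296 - 486 = 810$)
$\frac{2161}{-2389 + 1687} + \frac{4652}{L} = \frac{2161}{-2389 + 1687} + \frac{4652}{810} = \frac{2161}{-702} + 4652 \cdot \frac{1}{810} = 2161 \left(- \frac{1}{702}\right) + \frac{2326}{405} = - \frac{2161}{702} + \frac{2326}{405} = \frac{28061}{10530}$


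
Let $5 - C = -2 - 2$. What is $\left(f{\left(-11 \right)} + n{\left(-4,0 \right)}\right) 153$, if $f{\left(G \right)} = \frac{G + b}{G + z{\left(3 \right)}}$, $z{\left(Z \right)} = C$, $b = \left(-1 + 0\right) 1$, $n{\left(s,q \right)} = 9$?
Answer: $2295$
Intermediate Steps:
$b = -1$ ($b = \left(-1\right) 1 = -1$)
$C = 9$ ($C = 5 - \left(-2 - 2\right) = 5 - -4 = 5 + 4 = 9$)
$z{\left(Z \right)} = 9$
$f{\left(G \right)} = \frac{-1 + G}{9 + G}$ ($f{\left(G \right)} = \frac{G - 1}{G + 9} = \frac{-1 + G}{9 + G}$)
$\left(f{\left(-11 \right)} + n{\left(-4,0 \right)}\right) 153 = \left(\frac{-1 - 11}{9 - 11} + 9\right) 153 = \left(\frac{1}{-2} \left(-12\right) + 9\right) 153 = \left(\left(- \frac{1}{2}\right) \left(-12\right) + 9\right) 153 = \left(6 + 9\right) 153 = 15 \cdot 153 = 2295$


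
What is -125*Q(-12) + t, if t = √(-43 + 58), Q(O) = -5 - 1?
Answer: 750 + √15 ≈ 753.87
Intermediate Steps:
Q(O) = -6
t = √15 ≈ 3.8730
-125*Q(-12) + t = -125*(-6) + √15 = 750 + √15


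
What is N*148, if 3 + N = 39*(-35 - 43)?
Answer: -450660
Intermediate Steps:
N = -3045 (N = -3 + 39*(-35 - 43) = -3 + 39*(-78) = -3 - 3042 = -3045)
N*148 = -3045*148 = -450660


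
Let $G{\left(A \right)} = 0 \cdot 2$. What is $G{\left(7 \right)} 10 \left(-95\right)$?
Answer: $0$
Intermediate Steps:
$G{\left(A \right)} = 0$
$G{\left(7 \right)} 10 \left(-95\right) = 0 \cdot 10 \left(-95\right) = 0 \left(-95\right) = 0$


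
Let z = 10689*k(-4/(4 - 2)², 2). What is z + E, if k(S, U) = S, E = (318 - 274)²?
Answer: -8753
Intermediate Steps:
E = 1936 (E = 44² = 1936)
z = -10689 (z = 10689*(-4/(4 - 2)²) = 10689*(-4/(2²)) = 10689*(-4/4) = 10689*(-4*¼) = 10689*(-1) = -10689)
z + E = -10689 + 1936 = -8753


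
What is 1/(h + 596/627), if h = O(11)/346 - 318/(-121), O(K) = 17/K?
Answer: 2386362/8550631 ≈ 0.27909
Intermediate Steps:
h = 110215/41866 (h = (17/11)/346 - 318/(-121) = (17*(1/11))*(1/346) - 318*(-1/121) = (17/11)*(1/346) + 318/121 = 17/3806 + 318/121 = 110215/41866 ≈ 2.6326)
1/(h + 596/627) = 1/(110215/41866 + 596/627) = 1/(8550631/2386362) = 2386362/8550631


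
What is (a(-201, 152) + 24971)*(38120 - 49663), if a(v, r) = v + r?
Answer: -287674646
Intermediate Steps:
a(v, r) = r + v
(a(-201, 152) + 24971)*(38120 - 49663) = ((152 - 201) + 24971)*(38120 - 49663) = (-49 + 24971)*(-11543) = 24922*(-11543) = -287674646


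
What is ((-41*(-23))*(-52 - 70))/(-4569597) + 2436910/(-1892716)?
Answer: -779853372881/617782096818 ≈ -1.2623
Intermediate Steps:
((-41*(-23))*(-52 - 70))/(-4569597) + 2436910/(-1892716) = (943*(-122))*(-1/4569597) + 2436910*(-1/1892716) = -115046*(-1/4569597) - 174065/135194 = 115046/4569597 - 174065/135194 = -779853372881/617782096818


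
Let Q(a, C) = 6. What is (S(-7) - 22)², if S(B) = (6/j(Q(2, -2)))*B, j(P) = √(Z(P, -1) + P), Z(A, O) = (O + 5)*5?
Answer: 7174/13 + 924*√26/13 ≈ 914.27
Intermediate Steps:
Z(A, O) = 25 + 5*O (Z(A, O) = (5 + O)*5 = 25 + 5*O)
j(P) = √(20 + P) (j(P) = √((25 + 5*(-1)) + P) = √((25 - 5) + P) = √(20 + P))
S(B) = 3*B*√26/13 (S(B) = (6/(√(20 + 6)))*B = (6/(√26))*B = (6*(√26/26))*B = (3*√26/13)*B = 3*B*√26/13)
(S(-7) - 22)² = ((3/13)*(-7)*√26 - 22)² = (-21*√26/13 - 22)² = (-22 - 21*√26/13)²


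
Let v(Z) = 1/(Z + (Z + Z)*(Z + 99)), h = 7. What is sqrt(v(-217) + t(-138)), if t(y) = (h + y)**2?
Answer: 2*sqrt(11156752342505)/50995 ≈ 131.00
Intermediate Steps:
t(y) = (7 + y)**2
v(Z) = 1/(Z + 2*Z*(99 + Z)) (v(Z) = 1/(Z + (2*Z)*(99 + Z)) = 1/(Z + 2*Z*(99 + Z)))
sqrt(v(-217) + t(-138)) = sqrt(1/((-217)*(199 + 2*(-217))) + (7 - 138)**2) = sqrt(-1/(217*(199 - 434)) + (-131)**2) = sqrt(-1/217/(-235) + 17161) = sqrt(-1/217*(-1/235) + 17161) = sqrt(1/50995 + 17161) = sqrt(875125196/50995) = 2*sqrt(11156752342505)/50995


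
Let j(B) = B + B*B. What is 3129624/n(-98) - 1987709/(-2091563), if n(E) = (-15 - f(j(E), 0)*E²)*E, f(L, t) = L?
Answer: 8895261904632655/9356578449094093 ≈ 0.95070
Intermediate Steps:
j(B) = B + B²
n(E) = E*(-15 - E³*(1 + E)) (n(E) = (-15 - E*(1 + E)*E²)*E = (-15 - E³*(1 + E))*E = E*(-15 - E³*(1 + E)))
3129624/n(-98) - 1987709/(-2091563) = 3129624/((-1*(-98)*(15 + (-98)³*(1 - 98)))) - 1987709/(-2091563) = 3129624/((-1*(-98)*(15 - 941192*(-97)))) - 1987709*(-1/2091563) = 3129624/((-1*(-98)*(15 + 91295624))) + 1987709/2091563 = 3129624/((-1*(-98)*91295639)) + 1987709/2091563 = 3129624/8946972622 + 1987709/2091563 = 3129624*(1/8946972622) + 1987709/2091563 = 1564812/4473486311 + 1987709/2091563 = 8895261904632655/9356578449094093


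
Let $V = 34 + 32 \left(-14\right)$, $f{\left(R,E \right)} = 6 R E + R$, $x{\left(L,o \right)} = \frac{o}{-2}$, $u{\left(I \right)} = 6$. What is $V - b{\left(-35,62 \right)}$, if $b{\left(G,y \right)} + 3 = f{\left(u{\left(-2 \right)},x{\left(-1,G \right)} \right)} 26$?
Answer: $-16947$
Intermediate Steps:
$x{\left(L,o \right)} = - \frac{o}{2}$ ($x{\left(L,o \right)} = o \left(- \frac{1}{2}\right) = - \frac{o}{2}$)
$f{\left(R,E \right)} = R + 6 E R$ ($f{\left(R,E \right)} = 6 E R + R = R + 6 E R$)
$b{\left(G,y \right)} = 153 - 468 G$ ($b{\left(G,y \right)} = -3 + 6 \left(1 + 6 \left(- \frac{G}{2}\right)\right) 26 = -3 + 6 \left(1 - 3 G\right) 26 = -3 + \left(6 - 18 G\right) 26 = -3 - \left(-156 + 468 G\right) = 153 - 468 G$)
$V = -414$ ($V = 34 - 448 = -414$)
$V - b{\left(-35,62 \right)} = -414 - \left(153 - -16380\right) = -414 - \left(153 + 16380\right) = -414 - 16533 = -16947$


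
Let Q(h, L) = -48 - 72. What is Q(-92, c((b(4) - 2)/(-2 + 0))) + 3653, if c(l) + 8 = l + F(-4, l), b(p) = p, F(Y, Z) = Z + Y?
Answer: 3533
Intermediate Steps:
F(Y, Z) = Y + Z
c(l) = -12 + 2*l (c(l) = -8 + (l + (-4 + l)) = -8 + (-4 + 2*l) = -12 + 2*l)
Q(h, L) = -120
Q(-92, c((b(4) - 2)/(-2 + 0))) + 3653 = -120 + 3653 = 3533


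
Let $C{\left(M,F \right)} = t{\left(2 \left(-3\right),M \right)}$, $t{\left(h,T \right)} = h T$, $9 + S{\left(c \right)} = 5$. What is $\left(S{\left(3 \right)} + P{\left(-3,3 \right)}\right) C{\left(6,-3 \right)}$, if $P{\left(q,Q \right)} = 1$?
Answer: $108$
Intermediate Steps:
$S{\left(c \right)} = -4$ ($S{\left(c \right)} = -9 + 5 = -4$)
$t{\left(h,T \right)} = T h$
$C{\left(M,F \right)} = - 6 M$ ($C{\left(M,F \right)} = M 2 \left(-3\right) = M \left(-6\right) = - 6 M$)
$\left(S{\left(3 \right)} + P{\left(-3,3 \right)}\right) C{\left(6,-3 \right)} = \left(-4 + 1\right) \left(\left(-6\right) 6\right) = \left(-3\right) \left(-36\right) = 108$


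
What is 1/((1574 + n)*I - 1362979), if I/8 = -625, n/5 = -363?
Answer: -1/157979 ≈ -6.3300e-6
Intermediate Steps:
n = -1815 (n = 5*(-363) = -1815)
I = -5000 (I = 8*(-625) = -5000)
1/((1574 + n)*I - 1362979) = 1/((1574 - 1815)*(-5000) - 1362979) = 1/(-241*(-5000) - 1362979) = 1/(1205000 - 1362979) = 1/(-157979) = -1/157979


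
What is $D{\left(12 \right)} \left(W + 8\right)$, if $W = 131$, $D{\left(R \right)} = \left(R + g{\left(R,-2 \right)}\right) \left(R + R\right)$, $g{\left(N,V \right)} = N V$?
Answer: $-40032$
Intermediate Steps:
$D{\left(R \right)} = - 2 R^{2}$ ($D{\left(R \right)} = \left(R + R \left(-2\right)\right) \left(R + R\right) = \left(R - 2 R\right) 2 R = - R 2 R = - 2 R^{2}$)
$D{\left(12 \right)} \left(W + 8\right) = - 2 \cdot 12^{2} \left(131 + 8\right) = \left(-2\right) 144 \cdot 139 = \left(-288\right) 139 = -40032$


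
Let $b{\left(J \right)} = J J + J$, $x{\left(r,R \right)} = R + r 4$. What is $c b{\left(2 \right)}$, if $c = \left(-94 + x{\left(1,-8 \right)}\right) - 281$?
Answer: $-2274$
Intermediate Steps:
$x{\left(r,R \right)} = R + 4 r$
$c = -379$ ($c = \left(-94 + \left(-8 + 4 \cdot 1\right)\right) - 281 = \left(-94 + \left(-8 + 4\right)\right) - 281 = \left(-94 - 4\right) - 281 = -98 - 281 = -379$)
$b{\left(J \right)} = J + J^{2}$ ($b{\left(J \right)} = J^{2} + J = J + J^{2}$)
$c b{\left(2 \right)} = - 379 \cdot 2 \left(1 + 2\right) = - 379 \cdot 2 \cdot 3 = \left(-379\right) 6 = -2274$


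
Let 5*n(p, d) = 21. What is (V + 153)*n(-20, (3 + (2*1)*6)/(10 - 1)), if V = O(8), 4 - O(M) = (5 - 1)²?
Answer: 2961/5 ≈ 592.20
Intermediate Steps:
n(p, d) = 21/5 (n(p, d) = (⅕)*21 = 21/5)
O(M) = -12 (O(M) = 4 - (5 - 1)² = 4 - 1*4² = 4 - 1*16 = 4 - 16 = -12)
V = -12
(V + 153)*n(-20, (3 + (2*1)*6)/(10 - 1)) = (-12 + 153)*(21/5) = 141*(21/5) = 2961/5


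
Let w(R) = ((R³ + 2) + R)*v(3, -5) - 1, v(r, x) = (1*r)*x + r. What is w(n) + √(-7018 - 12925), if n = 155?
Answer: -44688385 + 7*I*√407 ≈ -4.4688e+7 + 141.22*I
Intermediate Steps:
v(r, x) = r + r*x (v(r, x) = r*x + r = r + r*x)
w(R) = -25 - 12*R - 12*R³ (w(R) = ((R³ + 2) + R)*(3*(1 - 5)) - 1 = ((2 + R³) + R)*(3*(-4)) - 1 = (2 + R + R³)*(-12) - 1 = (-24 - 12*R - 12*R³) - 1 = -25 - 12*R - 12*R³)
w(n) + √(-7018 - 12925) = (-25 - 12*155 - 12*155³) + √(-7018 - 12925) = (-25 - 1860 - 12*3723875) + √(-19943) = (-25 - 1860 - 44686500) + 7*I*√407 = -44688385 + 7*I*√407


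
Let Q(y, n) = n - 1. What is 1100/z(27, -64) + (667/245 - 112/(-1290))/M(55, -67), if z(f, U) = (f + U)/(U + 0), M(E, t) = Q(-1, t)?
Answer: 151296170881/79518180 ≈ 1902.7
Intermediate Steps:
Q(y, n) = -1 + n
M(E, t) = -1 + t
z(f, U) = (U + f)/U
1100/z(27, -64) + (667/245 - 112/(-1290))/M(55, -67) = 1100/(((-64 + 27)/(-64))) + (667/245 - 112/(-1290))/(-1 - 67) = 1100/((-1/64*(-37))) + (667*(1/245) - 112*(-1/1290))/(-68) = 1100/(37/64) + (667/245 + 56/645)*(-1/68) = 1100*(64/37) + (88787/31605)*(-1/68) = 70400/37 - 88787/2149140 = 151296170881/79518180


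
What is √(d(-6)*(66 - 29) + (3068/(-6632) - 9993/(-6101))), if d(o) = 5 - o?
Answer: √41765515595487514/10115458 ≈ 20.203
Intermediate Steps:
√(d(-6)*(66 - 29) + (3068/(-6632) - 9993/(-6101))) = √((5 - 1*(-6))*(66 - 29) + (3068/(-6632) - 9993/(-6101))) = √((5 + 6)*37 + (3068*(-1/6632) - 9993*(-1/6101))) = √(11*37 + (-767/1658 + 9993/6101)) = √(407 + 11888927/10115458) = √(4128880333/10115458) = √41765515595487514/10115458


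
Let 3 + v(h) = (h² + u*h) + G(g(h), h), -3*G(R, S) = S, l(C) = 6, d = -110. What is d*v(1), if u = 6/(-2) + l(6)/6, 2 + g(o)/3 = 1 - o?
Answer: 1430/3 ≈ 476.67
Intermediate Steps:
g(o) = -3 - 3*o (g(o) = -6 + 3*(1 - o) = -6 + (3 - 3*o) = -3 - 3*o)
G(R, S) = -S/3
u = -2 (u = 6/(-2) + 6/6 = 6*(-½) + 6*(⅙) = -3 + 1 = -2)
v(h) = -3 + h² - 7*h/3 (v(h) = -3 + ((h² - 2*h) - h/3) = -3 + (h² - 7*h/3) = -3 + h² - 7*h/3)
d*v(1) = -110*(-3 + 1² - 7/3*1) = -110*(-3 + 1 - 7/3) = -110*(-13/3) = 1430/3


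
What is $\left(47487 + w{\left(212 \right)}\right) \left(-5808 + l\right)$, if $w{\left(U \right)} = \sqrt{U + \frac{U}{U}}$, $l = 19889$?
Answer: $668664447 + 14081 \sqrt{213} \approx 6.6887 \cdot 10^{8}$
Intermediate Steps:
$w{\left(U \right)} = \sqrt{1 + U}$ ($w{\left(U \right)} = \sqrt{U + 1} = \sqrt{1 + U}$)
$\left(47487 + w{\left(212 \right)}\right) \left(-5808 + l\right) = \left(47487 + \sqrt{1 + 212}\right) \left(-5808 + 19889\right) = \left(47487 + \sqrt{213}\right) 14081 = 668664447 + 14081 \sqrt{213}$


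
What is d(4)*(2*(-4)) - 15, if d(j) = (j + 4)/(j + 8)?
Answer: -61/3 ≈ -20.333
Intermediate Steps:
d(j) = (4 + j)/(8 + j)
d(4)*(2*(-4)) - 15 = ((4 + 4)/(8 + 4))*(2*(-4)) - 15 = (8/12)*(-8) - 15 = ((1/12)*8)*(-8) - 15 = (⅔)*(-8) - 15 = -16/3 - 15 = -61/3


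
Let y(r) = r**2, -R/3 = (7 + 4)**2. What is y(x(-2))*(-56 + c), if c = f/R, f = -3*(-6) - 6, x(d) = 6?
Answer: -244080/121 ≈ -2017.2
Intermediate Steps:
R = -363 (R = -3*(7 + 4)**2 = -3*11**2 = -3*121 = -363)
f = 12 (f = 18 - 6 = 12)
c = -4/121 (c = 12/(-363) = 12*(-1/363) = -4/121 ≈ -0.033058)
y(x(-2))*(-56 + c) = 6**2*(-56 - 4/121) = 36*(-6780/121) = -244080/121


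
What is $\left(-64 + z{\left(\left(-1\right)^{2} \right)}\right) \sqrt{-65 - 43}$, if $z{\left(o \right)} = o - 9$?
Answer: $- 432 i \sqrt{3} \approx - 748.25 i$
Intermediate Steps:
$z{\left(o \right)} = -9 + o$
$\left(-64 + z{\left(\left(-1\right)^{2} \right)}\right) \sqrt{-65 - 43} = \left(-64 - \left(9 - \left(-1\right)^{2}\right)\right) \sqrt{-65 - 43} = \left(-64 + \left(-9 + 1\right)\right) \sqrt{-108} = \left(-64 - 8\right) 6 i \sqrt{3} = - 72 \cdot 6 i \sqrt{3} = - 432 i \sqrt{3}$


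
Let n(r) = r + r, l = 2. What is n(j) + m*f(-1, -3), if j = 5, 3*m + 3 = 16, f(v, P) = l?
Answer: 56/3 ≈ 18.667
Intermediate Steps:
f(v, P) = 2
m = 13/3 (m = -1 + (⅓)*16 = -1 + 16/3 = 13/3 ≈ 4.3333)
n(r) = 2*r
n(j) + m*f(-1, -3) = 2*5 + (13/3)*2 = 10 + 26/3 = 56/3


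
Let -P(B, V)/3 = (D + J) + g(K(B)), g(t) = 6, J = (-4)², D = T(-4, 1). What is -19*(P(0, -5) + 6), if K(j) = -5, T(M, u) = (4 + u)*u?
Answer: 1425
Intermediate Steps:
T(M, u) = u*(4 + u)
D = 5 (D = 1*(4 + 1) = 1*5 = 5)
J = 16
P(B, V) = -81 (P(B, V) = -3*((5 + 16) + 6) = -3*(21 + 6) = -3*27 = -81)
-19*(P(0, -5) + 6) = -19*(-81 + 6) = -19*(-75) = 1425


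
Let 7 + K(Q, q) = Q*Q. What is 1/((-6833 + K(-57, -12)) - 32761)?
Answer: -1/36352 ≈ -2.7509e-5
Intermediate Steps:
K(Q, q) = -7 + Q**2 (K(Q, q) = -7 + Q*Q = -7 + Q**2)
1/((-6833 + K(-57, -12)) - 32761) = 1/((-6833 + (-7 + (-57)**2)) - 32761) = 1/((-6833 + (-7 + 3249)) - 32761) = 1/((-6833 + 3242) - 32761) = 1/(-3591 - 32761) = 1/(-36352) = -1/36352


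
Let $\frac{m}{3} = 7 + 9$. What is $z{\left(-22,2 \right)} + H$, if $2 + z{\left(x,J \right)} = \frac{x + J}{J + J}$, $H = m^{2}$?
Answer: $2297$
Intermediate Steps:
$m = 48$ ($m = 3 \left(7 + 9\right) = 3 \cdot 16 = 48$)
$H = 2304$ ($H = 48^{2} = 2304$)
$z{\left(x,J \right)} = -2 + \frac{J + x}{2 J}$ ($z{\left(x,J \right)} = -2 + \frac{x + J}{J + J} = -2 + \frac{J + x}{2 J}$)
$z{\left(-22,2 \right)} + H = \frac{-22 - 6}{2 \cdot 2} + 2304 = \frac{1}{2} \cdot \frac{1}{2} \left(-22 - 6\right) + 2304 = \frac{1}{2} \cdot \frac{1}{2} \left(-28\right) + 2304 = -7 + 2304 = 2297$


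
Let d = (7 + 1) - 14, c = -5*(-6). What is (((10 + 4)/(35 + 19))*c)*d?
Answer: -140/3 ≈ -46.667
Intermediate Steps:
c = 30
d = -6 (d = 8 - 14 = -6)
(((10 + 4)/(35 + 19))*c)*d = (((10 + 4)/(35 + 19))*30)*(-6) = ((14/54)*30)*(-6) = ((14*(1/54))*30)*(-6) = ((7/27)*30)*(-6) = (70/9)*(-6) = -140/3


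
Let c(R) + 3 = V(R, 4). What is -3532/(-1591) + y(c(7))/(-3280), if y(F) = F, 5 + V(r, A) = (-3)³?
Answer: 2328129/1043696 ≈ 2.2307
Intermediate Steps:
V(r, A) = -32 (V(r, A) = -5 + (-3)³ = -5 - 27 = -32)
c(R) = -35 (c(R) = -3 - 32 = -35)
-3532/(-1591) + y(c(7))/(-3280) = -3532/(-1591) - 35/(-3280) = -3532*(-1/1591) - 35*(-1/3280) = 3532/1591 + 7/656 = 2328129/1043696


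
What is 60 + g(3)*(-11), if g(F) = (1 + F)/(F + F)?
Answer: 158/3 ≈ 52.667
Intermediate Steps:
g(F) = (1 + F)/(2*F) (g(F) = (1 + F)/((2*F)) = (1 + F)*(1/(2*F)) = (1 + F)/(2*F))
60 + g(3)*(-11) = 60 + ((1/2)*(1 + 3)/3)*(-11) = 60 + ((1/2)*(1/3)*4)*(-11) = 60 + (2/3)*(-11) = 60 - 22/3 = 158/3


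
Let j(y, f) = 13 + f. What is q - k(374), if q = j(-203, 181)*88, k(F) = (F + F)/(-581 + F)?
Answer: 3534652/207 ≈ 17076.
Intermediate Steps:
k(F) = 2*F/(-581 + F) (k(F) = (2*F)/(-581 + F) = 2*F/(-581 + F))
q = 17072 (q = (13 + 181)*88 = 194*88 = 17072)
q - k(374) = 17072 - 2*374/(-581 + 374) = 17072 - 2*374/(-207) = 17072 - 2*374*(-1)/207 = 17072 - 1*(-748/207) = 17072 + 748/207 = 3534652/207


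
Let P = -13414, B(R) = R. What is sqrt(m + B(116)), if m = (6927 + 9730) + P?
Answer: sqrt(3359) ≈ 57.957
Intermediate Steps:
m = 3243 (m = (6927 + 9730) - 13414 = 16657 - 13414 = 3243)
sqrt(m + B(116)) = sqrt(3243 + 116) = sqrt(3359)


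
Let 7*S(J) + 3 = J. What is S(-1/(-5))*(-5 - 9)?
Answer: 28/5 ≈ 5.6000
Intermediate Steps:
S(J) = -3/7 + J/7
S(-1/(-5))*(-5 - 9) = (-3/7 + (-1/(-5))/7)*(-5 - 9) = (-3/7 + (-1*(-1/5))/7)*(-14) = (-3/7 + (1/7)*(1/5))*(-14) = (-3/7 + 1/35)*(-14) = -2/5*(-14) = 28/5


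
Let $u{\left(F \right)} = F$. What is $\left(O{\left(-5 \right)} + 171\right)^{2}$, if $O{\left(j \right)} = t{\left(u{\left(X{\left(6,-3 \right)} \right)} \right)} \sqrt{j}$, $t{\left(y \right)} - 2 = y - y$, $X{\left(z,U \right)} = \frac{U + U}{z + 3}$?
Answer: $29221 + 684 i \sqrt{5} \approx 29221.0 + 1529.5 i$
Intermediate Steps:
$X{\left(z,U \right)} = \frac{2 U}{3 + z}$
$t{\left(y \right)} = 2$ ($t{\left(y \right)} = 2 + \left(y - y\right) = 2 + 0 = 2$)
$O{\left(j \right)} = 2 \sqrt{j}$
$\left(O{\left(-5 \right)} + 171\right)^{2} = \left(2 \sqrt{-5} + 171\right)^{2} = \left(2 i \sqrt{5} + 171\right)^{2} = \left(171 + 2 i \sqrt{5}\right)^{2}$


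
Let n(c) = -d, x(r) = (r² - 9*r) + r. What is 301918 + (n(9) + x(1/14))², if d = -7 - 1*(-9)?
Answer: 11598734897/38416 ≈ 3.0192e+5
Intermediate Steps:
x(r) = r² - 8*r
d = 2 (d = -7 + 9 = 2)
n(c) = -2 (n(c) = -1*2 = -2)
301918 + (n(9) + x(1/14))² = 301918 + (-2 + (-8 + 1/14)/14)² = 301918 + (-2 + (1/14)*(-111/14))² = 301918 + (-2 - 111/196)² = 301918 + (-503/196)² = 301918 + 253009/38416 = 11598734897/38416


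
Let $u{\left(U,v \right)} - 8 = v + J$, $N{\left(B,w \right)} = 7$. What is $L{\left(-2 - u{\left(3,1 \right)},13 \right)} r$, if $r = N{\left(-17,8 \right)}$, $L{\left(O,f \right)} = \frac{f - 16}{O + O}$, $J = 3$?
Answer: $\frac{3}{4} \approx 0.75$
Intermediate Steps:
$u{\left(U,v \right)} = 11 + v$ ($u{\left(U,v \right)} = 8 + \left(v + 3\right) = 8 + \left(3 + v\right) = 11 + v$)
$L{\left(O,f \right)} = \frac{-16 + f}{2 O}$
$r = 7$
$L{\left(-2 - u{\left(3,1 \right)},13 \right)} r = \frac{-16 + 13}{2 \left(-2 - \left(11 + 1\right)\right)} 7 = \frac{1}{2} \frac{1}{-2 - 12} \left(-3\right) 7 = \frac{1}{2} \frac{1}{-14} \left(-3\right) 7 = \frac{1}{2} \left(- \frac{1}{14}\right) \left(-3\right) 7 = \frac{3}{28} \cdot 7 = \frac{3}{4}$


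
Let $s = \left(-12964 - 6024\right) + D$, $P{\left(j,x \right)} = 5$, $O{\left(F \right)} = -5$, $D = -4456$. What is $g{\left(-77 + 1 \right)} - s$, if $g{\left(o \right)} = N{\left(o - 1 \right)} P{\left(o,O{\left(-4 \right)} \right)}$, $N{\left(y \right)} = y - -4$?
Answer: $23079$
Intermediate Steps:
$N{\left(y \right)} = 4 + y$ ($N{\left(y \right)} = y + 4 = 4 + y$)
$g{\left(o \right)} = 15 + 5 o$ ($g{\left(o \right)} = \left(4 + \left(o - 1\right)\right) 5 = \left(4 + \left(-1 + o\right)\right) 5 = \left(3 + o\right) 5 = 15 + 5 o$)
$s = -23444$ ($s = \left(-12964 - 6024\right) - 4456 = -18988 - 4456 = -23444$)
$g{\left(-77 + 1 \right)} - s = \left(15 + 5 \left(-77 + 1\right)\right) - -23444 = \left(15 + 5 \left(-76\right)\right) + 23444 = \left(15 - 380\right) + 23444 = -365 + 23444 = 23079$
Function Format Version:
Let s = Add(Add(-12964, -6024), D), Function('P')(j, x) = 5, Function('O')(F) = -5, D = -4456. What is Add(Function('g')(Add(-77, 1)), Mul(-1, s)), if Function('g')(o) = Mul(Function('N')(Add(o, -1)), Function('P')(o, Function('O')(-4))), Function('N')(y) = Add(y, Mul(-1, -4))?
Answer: 23079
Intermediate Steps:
Function('N')(y) = Add(4, y) (Function('N')(y) = Add(y, 4) = Add(4, y))
Function('g')(o) = Add(15, Mul(5, o)) (Function('g')(o) = Mul(Add(4, Add(o, -1)), 5) = Mul(Add(4, Add(-1, o)), 5) = Mul(Add(3, o), 5) = Add(15, Mul(5, o)))
s = -23444 (s = Add(Add(-12964, -6024), -4456) = Add(-18988, -4456) = -23444)
Add(Function('g')(Add(-77, 1)), Mul(-1, s)) = Add(Add(15, Mul(5, Add(-77, 1))), Mul(-1, -23444)) = Add(Add(15, Mul(5, -76)), 23444) = Add(Add(15, -380), 23444) = Add(-365, 23444) = 23079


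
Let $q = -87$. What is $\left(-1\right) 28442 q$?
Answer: $2474454$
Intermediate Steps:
$\left(-1\right) 28442 q = \left(-1\right) 28442 \left(-87\right) = \left(-28442\right) \left(-87\right) = 2474454$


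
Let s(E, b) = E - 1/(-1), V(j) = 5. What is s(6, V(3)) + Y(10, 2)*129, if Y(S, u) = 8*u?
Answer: 2071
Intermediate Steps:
s(E, b) = 1 + E (s(E, b) = E - 1*(-1) = E + 1 = 1 + E)
s(6, V(3)) + Y(10, 2)*129 = (1 + 6) + (8*2)*129 = 7 + 16*129 = 7 + 2064 = 2071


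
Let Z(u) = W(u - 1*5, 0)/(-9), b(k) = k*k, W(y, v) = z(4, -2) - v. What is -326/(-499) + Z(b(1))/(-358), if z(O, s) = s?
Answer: 524687/803889 ≈ 0.65269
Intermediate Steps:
W(y, v) = -2 - v
b(k) = k²
Z(u) = 2/9 (Z(u) = (-2 - 1*0)/(-9) = (-2 + 0)*(-⅑) = -2*(-⅑) = 2/9)
-326/(-499) + Z(b(1))/(-358) = -326/(-499) + (2/9)/(-358) = -326*(-1/499) + (2/9)*(-1/358) = 326/499 - 1/1611 = 524687/803889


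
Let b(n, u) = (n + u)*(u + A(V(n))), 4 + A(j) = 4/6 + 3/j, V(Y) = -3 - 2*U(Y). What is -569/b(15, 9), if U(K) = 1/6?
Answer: -2845/572 ≈ -4.9738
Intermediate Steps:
U(K) = 1/6 (U(K) = 1*(1/6) = 1/6)
V(Y) = -10/3 (V(Y) = -3 - 2*1/6 = -3 - 1/3 = -10/3)
A(j) = -10/3 + 3/j (A(j) = -4 + (4/6 + 3/j) = -4 + (4*(1/6) + 3/j) = -4 + (2/3 + 3/j) = -10/3 + 3/j)
b(n, u) = (-127/30 + u)*(n + u) (b(n, u) = (n + u)*(u + (-10/3 + 3/(-10/3))) = (n + u)*(u + (-10/3 + 3*(-3/10))) = (n + u)*(u + (-10/3 - 9/10)) = (n + u)*(u - 127/30) = (n + u)*(-127/30 + u) = (-127/30 + u)*(n + u))
-569/b(15, 9) = -569/(9**2 - 127/30*15 - 127/30*9 + 15*9) = -569/(81 - 127/2 - 381/10 + 135) = -569/572/5 = -569*5/572 = -2845/572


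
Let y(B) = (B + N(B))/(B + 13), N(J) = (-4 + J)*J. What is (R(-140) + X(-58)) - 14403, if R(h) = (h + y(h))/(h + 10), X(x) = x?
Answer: -23871331/1651 ≈ -14459.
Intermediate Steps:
N(J) = J*(-4 + J)
y(B) = (B + B*(-4 + B))/(13 + B) (y(B) = (B + B*(-4 + B))/(B + 13) = (B + B*(-4 + B))/(13 + B))
R(h) = (h + h*(-3 + h)/(13 + h))/(10 + h) (R(h) = (h + h*(-3 + h)/(13 + h))/(h + 10) = (h + h*(-3 + h)/(13 + h))/(10 + h))
(R(-140) + X(-58)) - 14403 = (2*(-140)*(5 - 140)/((10 - 140)*(13 - 140)) - 58) - 14403 = (2*(-140)*(-135)/(-130*(-127)) - 58) - 14403 = (2*(-140)*(-1/130)*(-1/127)*(-135) - 58) - 14403 = (3780/1651 - 58) - 14403 = -91978/1651 - 14403 = -23871331/1651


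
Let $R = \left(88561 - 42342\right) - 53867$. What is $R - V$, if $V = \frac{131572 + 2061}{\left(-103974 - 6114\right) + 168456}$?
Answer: $- \frac{446532097}{58368} \approx -7650.3$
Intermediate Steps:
$V = \frac{133633}{58368}$ ($V = \frac{133633}{\left(-103974 - 6114\right) + 168456} = \frac{133633}{-110088 + 168456} = \frac{133633}{58368} \approx 2.2895$)
$R = -7648$ ($R = 46219 - 53867 = -7648$)
$R - V = -7648 - \frac{133633}{58368} = - \frac{446532097}{58368}$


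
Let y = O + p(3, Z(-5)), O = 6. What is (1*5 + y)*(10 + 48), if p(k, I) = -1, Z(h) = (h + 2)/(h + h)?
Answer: 580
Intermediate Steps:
Z(h) = (2 + h)/(2*h) (Z(h) = (2 + h)/((2*h)) = (2 + h)*(1/(2*h)) = (2 + h)/(2*h))
y = 5 (y = 6 - 1 = 5)
(1*5 + y)*(10 + 48) = (1*5 + 5)*(10 + 48) = (5 + 5)*58 = 10*58 = 580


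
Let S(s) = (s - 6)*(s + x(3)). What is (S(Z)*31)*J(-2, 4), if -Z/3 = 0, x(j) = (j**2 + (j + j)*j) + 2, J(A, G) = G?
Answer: -21576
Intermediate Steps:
x(j) = 2 + 3*j**2 (x(j) = (j**2 + (2*j)*j) + 2 = (j**2 + 2*j**2) + 2 = 3*j**2 + 2 = 2 + 3*j**2)
Z = 0 (Z = -3*0 = 0)
S(s) = (-6 + s)*(29 + s) (S(s) = (s - 6)*(s + (2 + 3*3**2)) = (-6 + s)*(s + (2 + 3*9)) = (-6 + s)*(s + (2 + 27)) = (-6 + s)*(s + 29) = (-6 + s)*(29 + s))
(S(Z)*31)*J(-2, 4) = ((-174 + 0**2 + 23*0)*31)*4 = ((-174 + 0 + 0)*31)*4 = -174*31*4 = -5394*4 = -21576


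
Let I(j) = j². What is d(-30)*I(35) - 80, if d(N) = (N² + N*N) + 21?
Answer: 2230645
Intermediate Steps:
d(N) = 21 + 2*N² (d(N) = (N² + N²) + 21 = 2*N² + 21 = 21 + 2*N²)
d(-30)*I(35) - 80 = (21 + 2*(-30)²)*35² - 80 = (21 + 2*900)*1225 - 80 = (21 + 1800)*1225 - 80 = 1821*1225 - 80 = 2230725 - 80 = 2230645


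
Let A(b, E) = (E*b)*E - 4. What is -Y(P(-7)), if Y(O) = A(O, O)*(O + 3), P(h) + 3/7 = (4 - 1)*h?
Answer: -435551988/2401 ≈ -1.8140e+5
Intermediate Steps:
P(h) = -3/7 + 3*h (P(h) = -3/7 + (4 - 1)*h = -3/7 + 3*h)
A(b, E) = -4 + b*E² (A(b, E) = b*E² - 4 = -4 + b*E²)
Y(O) = (-4 + O³)*(3 + O) (Y(O) = (-4 + O*O²)*(O + 3) = (-4 + O³)*(3 + O))
-Y(P(-7)) = -(-4 + (-3/7 + 3*(-7))³)*(3 + (-3/7 + 3*(-7))) = -(-4 + (-3/7 - 21)³)*(3 + (-3/7 - 21)) = -(-4 + (-150/7)³)*(3 - 150/7) = -(-4 - 3375000/343)*(-129)/7 = -(-3376372)*(-129)/(343*7) = -1*435551988/2401 = -435551988/2401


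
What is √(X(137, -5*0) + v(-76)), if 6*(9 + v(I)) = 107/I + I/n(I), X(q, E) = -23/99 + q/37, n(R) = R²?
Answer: I*√12413893162/46398 ≈ 2.4013*I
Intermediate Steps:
X(q, E) = -23/99 + q/37 (X(q, E) = -23*1/99 + q*(1/37) = -23/99 + q/37)
v(I) = -9 + 18/I (v(I) = -9 + (107/I + I/(I²))/6 = -9 + (107/I + I/I²)/6 = -9 + (107/I + 1/I)/6 = -9 + (108/I)/6 = -9 + 18/I)
√(X(137, -5*0) + v(-76)) = √((-23/99 + (1/37)*137) + (-9 + 18/(-76))) = √((-23/99 + 137/37) + (-9 + 18*(-1/76))) = √(12712/3663 + (-9 - 9/38)) = √(12712/3663 - 351/38) = √(-802657/139194) = I*√12413893162/46398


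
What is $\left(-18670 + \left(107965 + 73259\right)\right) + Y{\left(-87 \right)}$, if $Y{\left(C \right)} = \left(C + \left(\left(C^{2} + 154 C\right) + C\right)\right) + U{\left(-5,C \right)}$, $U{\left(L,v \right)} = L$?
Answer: $156546$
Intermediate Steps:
$Y{\left(C \right)} = -5 + C^{2} + 156 C$ ($Y{\left(C \right)} = \left(C + \left(\left(C^{2} + 154 C\right) + C\right)\right) - 5 = \left(C + \left(C^{2} + 155 C\right)\right) - 5 = \left(C^{2} + 156 C\right) - 5 = -5 + C^{2} + 156 C$)
$\left(-18670 + \left(107965 + 73259\right)\right) + Y{\left(-87 \right)} = \left(-18670 + \left(107965 + 73259\right)\right) + \left(-5 + \left(-87\right)^{2} + 156 \left(-87\right)\right) = \left(-18670 + 181224\right) - 6008 = 162554 - 6008 = 156546$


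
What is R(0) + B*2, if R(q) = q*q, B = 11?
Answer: 22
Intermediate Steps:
R(q) = q²
R(0) + B*2 = 0² + 11*2 = 0 + 22 = 22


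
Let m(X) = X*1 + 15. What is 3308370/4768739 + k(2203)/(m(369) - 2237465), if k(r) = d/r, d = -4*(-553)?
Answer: 2329227770869606/3357389438588911 ≈ 0.69376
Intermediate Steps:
m(X) = 15 + X (m(X) = X + 15 = 15 + X)
d = 2212
k(r) = 2212/r
3308370/4768739 + k(2203)/(m(369) - 2237465) = 3308370/4768739 + (2212/2203)/((15 + 369) - 2237465) = 3308370*(1/4768739) + (2212*(1/2203))/(384 - 2237465) = 3308370/4768739 + (2212/2203)/(-2237081) = 3308370/4768739 + (2212/2203)*(-1/2237081) = 3308370/4768739 - 316/704041349 = 2329227770869606/3357389438588911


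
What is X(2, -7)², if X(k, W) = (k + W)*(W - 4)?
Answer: 3025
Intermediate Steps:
X(k, W) = (-4 + W)*(W + k) (X(k, W) = (W + k)*(-4 + W) = (-4 + W)*(W + k))
X(2, -7)² = ((-7)² - 4*(-7) - 4*2 - 7*2)² = (49 + 28 - 8 - 14)² = 55² = 3025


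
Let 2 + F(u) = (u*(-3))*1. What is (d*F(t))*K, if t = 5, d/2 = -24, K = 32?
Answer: 26112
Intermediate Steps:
d = -48 (d = 2*(-24) = -48)
F(u) = -2 - 3*u (F(u) = -2 + (u*(-3))*1 = -2 - 3*u*1 = -2 - 3*u)
(d*F(t))*K = -48*(-2 - 3*5)*32 = -48*(-2 - 15)*32 = -48*(-17)*32 = 816*32 = 26112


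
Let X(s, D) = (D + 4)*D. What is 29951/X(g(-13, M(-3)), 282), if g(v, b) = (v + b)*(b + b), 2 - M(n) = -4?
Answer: 29951/80652 ≈ 0.37136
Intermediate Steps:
M(n) = 6 (M(n) = 2 - 1*(-4) = 2 + 4 = 6)
g(v, b) = 2*b*(b + v) (g(v, b) = (b + v)*(2*b) = 2*b*(b + v))
X(s, D) = D*(4 + D) (X(s, D) = (4 + D)*D = D*(4 + D))
29951/X(g(-13, M(-3)), 282) = 29951/((282*(4 + 282))) = 29951/((282*286)) = 29951/80652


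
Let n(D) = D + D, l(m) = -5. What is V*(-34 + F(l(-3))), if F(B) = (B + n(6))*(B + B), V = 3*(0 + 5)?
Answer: -1560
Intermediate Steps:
n(D) = 2*D
V = 15 (V = 3*5 = 15)
F(B) = 2*B*(12 + B) (F(B) = (B + 2*6)*(B + B) = (B + 12)*(2*B) = (12 + B)*(2*B) = 2*B*(12 + B))
V*(-34 + F(l(-3))) = 15*(-34 + 2*(-5)*(12 - 5)) = 15*(-34 + 2*(-5)*7) = 15*(-34 - 70) = 15*(-104) = -1560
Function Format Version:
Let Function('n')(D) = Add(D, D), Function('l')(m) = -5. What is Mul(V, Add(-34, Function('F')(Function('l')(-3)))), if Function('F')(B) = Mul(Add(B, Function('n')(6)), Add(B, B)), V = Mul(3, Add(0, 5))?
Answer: -1560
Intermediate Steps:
Function('n')(D) = Mul(2, D)
V = 15 (V = Mul(3, 5) = 15)
Function('F')(B) = Mul(2, B, Add(12, B)) (Function('F')(B) = Mul(Add(B, Mul(2, 6)), Add(B, B)) = Mul(Add(B, 12), Mul(2, B)) = Mul(Add(12, B), Mul(2, B)) = Mul(2, B, Add(12, B)))
Mul(V, Add(-34, Function('F')(Function('l')(-3)))) = Mul(15, Add(-34, Mul(2, -5, Add(12, -5)))) = Mul(15, Add(-34, Mul(2, -5, 7))) = Mul(15, Add(-34, -70)) = Mul(15, -104) = -1560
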